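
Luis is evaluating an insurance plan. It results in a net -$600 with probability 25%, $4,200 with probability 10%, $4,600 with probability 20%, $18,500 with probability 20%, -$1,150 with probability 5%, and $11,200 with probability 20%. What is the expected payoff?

$7,072.50

EV = 0.25 × (-600) + 0.1 × 4200 + 0.2 × 4600 + 0.2 × 18500 + 0.05 × (-1150) + 0.2 × 11200 = -150 + 420 + 920 + 3700 − 57.5 + 2240 = 7072.5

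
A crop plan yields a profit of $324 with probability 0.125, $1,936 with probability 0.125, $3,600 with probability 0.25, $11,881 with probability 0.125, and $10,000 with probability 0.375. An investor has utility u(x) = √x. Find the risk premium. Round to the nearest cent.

E[u] = 0.125·√324 + 0.125·√1936 + 0.25·√3600 + 0.125·√11881 + 0.375·√10000 = 0.125·18 + 0.125·44 + 0.25·60 + 0.125·109 + 0.375·100 = 73.875
CE = (73.875)² = 5457.515625
Risk premium = EV − CE = 6417.625 − 5457.515625 = 960.109375

$960.11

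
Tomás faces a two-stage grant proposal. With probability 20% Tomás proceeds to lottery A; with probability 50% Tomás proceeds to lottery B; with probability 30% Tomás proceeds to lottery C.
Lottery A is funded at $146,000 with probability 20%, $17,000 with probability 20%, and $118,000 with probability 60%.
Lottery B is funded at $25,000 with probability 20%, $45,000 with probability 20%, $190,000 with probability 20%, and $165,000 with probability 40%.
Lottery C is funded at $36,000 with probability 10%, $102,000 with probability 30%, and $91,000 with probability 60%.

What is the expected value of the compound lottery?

$106,320

EV(A) = 0.2 × 146000 + 0.2 × 17000 + 0.6 × 118000 = 29200 + 3400 + 70800 = 103400
EV(B) = 0.2 × 25000 + 0.2 × 45000 + 0.2 × 190000 + 0.4 × 165000 = 5000 + 9000 + 38000 + 66000 = 118000
EV(C) = 0.1 × 36000 + 0.3 × 102000 + 0.6 × 91000 = 3600 + 30600 + 54600 = 88800
Overall = 0.2 × 103400 + 0.5 × 118000 + 0.3 × 88800 = 20680 + 59000 + 26640 = 106320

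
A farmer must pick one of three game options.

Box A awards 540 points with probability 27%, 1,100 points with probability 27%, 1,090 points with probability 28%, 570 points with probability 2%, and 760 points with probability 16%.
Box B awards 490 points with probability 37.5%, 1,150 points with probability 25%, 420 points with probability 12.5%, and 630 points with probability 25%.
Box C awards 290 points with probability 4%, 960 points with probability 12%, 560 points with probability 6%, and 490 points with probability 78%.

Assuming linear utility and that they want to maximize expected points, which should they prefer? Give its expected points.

Box A = 0.27 × 540 + 0.27 × 1100 + 0.28 × 1090 + 0.02 × 570 + 0.16 × 760 = 145.8 + 297 + 305.2 + 11.4 + 121.6 = 881
Box B = 0.375 × 490 + 0.25 × 1150 + 0.125 × 420 + 0.25 × 630 = 183.75 + 287.5 + 52.5 + 157.5 = 681.25
Box C = 0.04 × 290 + 0.12 × 960 + 0.06 × 560 + 0.78 × 490 = 11.6 + 115.2 + 33.6 + 382.2 = 542.6

Box A (881 points)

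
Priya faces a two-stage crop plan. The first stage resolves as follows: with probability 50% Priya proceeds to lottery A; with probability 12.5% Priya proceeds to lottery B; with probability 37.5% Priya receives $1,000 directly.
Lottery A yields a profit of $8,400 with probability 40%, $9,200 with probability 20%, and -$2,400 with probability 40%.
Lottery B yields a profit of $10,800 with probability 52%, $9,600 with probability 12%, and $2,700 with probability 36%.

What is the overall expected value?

$3,462.50

EV(A) = 0.4 × 8400 + 0.2 × 9200 + 0.4 × (-2400) = 3360 + 1840 − 960 = 4240
EV(B) = 0.52 × 10800 + 0.12 × 9600 + 0.36 × 2700 = 5616 + 1152 + 972 = 7740
Branch C: 1000 (certain)
Overall = 0.5 × 4240 + 0.125 × 7740 + 0.375 × 1000 = 2120 + 967.5 + 375 = 3462.5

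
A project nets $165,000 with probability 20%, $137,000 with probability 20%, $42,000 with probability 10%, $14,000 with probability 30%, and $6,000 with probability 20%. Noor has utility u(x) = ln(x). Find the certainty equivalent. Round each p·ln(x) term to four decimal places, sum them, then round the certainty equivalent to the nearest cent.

$34,084.57

E[u] = 0.2·ln(165000) + 0.2·ln(137000) + 0.1·ln(42000) + 0.3·ln(14000) + 0.2·ln(6000) = 2.4027 + 2.3655 + 1.0645 + 2.8640 + 1.7399 = 10.4366
CE = e^10.4366 ≈ 34084.57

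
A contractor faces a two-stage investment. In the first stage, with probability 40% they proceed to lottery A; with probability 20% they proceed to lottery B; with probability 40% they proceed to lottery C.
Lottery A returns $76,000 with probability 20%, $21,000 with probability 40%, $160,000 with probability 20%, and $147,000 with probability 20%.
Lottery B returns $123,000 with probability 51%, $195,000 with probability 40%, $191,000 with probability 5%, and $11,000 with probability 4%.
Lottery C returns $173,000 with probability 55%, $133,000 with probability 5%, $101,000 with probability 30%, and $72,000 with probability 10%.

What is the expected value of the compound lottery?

$119,864

EV(A) = 0.2 × 76000 + 0.4 × 21000 + 0.2 × 160000 + 0.2 × 147000 = 15200 + 8400 + 32000 + 29400 = 85000
EV(B) = 0.51 × 123000 + 0.4 × 195000 + 0.05 × 191000 + 0.04 × 11000 = 62730 + 78000 + 9550 + 440 = 150720
EV(C) = 0.55 × 173000 + 0.05 × 133000 + 0.3 × 101000 + 0.1 × 72000 = 95150 + 6650 + 30300 + 7200 = 139300
Overall = 0.4 × 85000 + 0.2 × 150720 + 0.4 × 139300 = 34000 + 30144 + 55720 = 119864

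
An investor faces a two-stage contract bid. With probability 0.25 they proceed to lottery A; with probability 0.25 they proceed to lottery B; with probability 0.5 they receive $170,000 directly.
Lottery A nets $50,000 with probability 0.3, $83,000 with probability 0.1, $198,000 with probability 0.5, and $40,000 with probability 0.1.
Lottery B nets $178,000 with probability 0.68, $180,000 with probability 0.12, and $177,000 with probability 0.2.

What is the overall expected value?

EV(A) = 0.3 × 50000 + 0.1 × 83000 + 0.5 × 198000 + 0.1 × 40000 = 15000 + 8300 + 99000 + 4000 = 126300
EV(B) = 0.68 × 178000 + 0.12 × 180000 + 0.2 × 177000 = 121040 + 21600 + 35400 = 178040
Branch C: 170000 (certain)
Overall = 0.25 × 126300 + 0.25 × 178040 + 0.5 × 170000 = 31575 + 44510 + 85000 = 161085

$161,085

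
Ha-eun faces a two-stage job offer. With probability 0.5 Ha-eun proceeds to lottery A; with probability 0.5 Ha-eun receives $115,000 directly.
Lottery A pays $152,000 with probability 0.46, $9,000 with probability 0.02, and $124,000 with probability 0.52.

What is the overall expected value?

EV(A) = 0.46 × 152000 + 0.02 × 9000 + 0.52 × 124000 = 69920 + 180 + 64480 = 134580
Branch B: 115000 (certain)
Overall = 0.5 × 134580 + 0.5 × 115000 = 67290 + 57500 = 124790

$124,790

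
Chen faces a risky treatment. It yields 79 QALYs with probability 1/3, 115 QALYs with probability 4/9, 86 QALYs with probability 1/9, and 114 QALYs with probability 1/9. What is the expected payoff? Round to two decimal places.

99.67 QALYs

EV = 1/3 × 79 + 4/9 × 115 + 1/9 × 86 + 1/9 × 114 = 26.3333 + 51.1111 + 9.5556 + 12.6667 = 99.6667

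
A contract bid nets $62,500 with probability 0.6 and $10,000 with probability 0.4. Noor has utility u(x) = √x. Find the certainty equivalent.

$36,100

E[u] = 0.6·√62500 + 0.4·√10000 = 0.6·250 + 0.4·100 = 190
CE = (190)² = 36100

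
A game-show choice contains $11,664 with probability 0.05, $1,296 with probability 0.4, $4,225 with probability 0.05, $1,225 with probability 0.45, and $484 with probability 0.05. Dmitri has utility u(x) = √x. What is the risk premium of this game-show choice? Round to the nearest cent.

$296.29

E[u] = 0.05·√11664 + 0.4·√1296 + 0.05·√4225 + 0.45·√1225 + 0.05·√484 = 0.05·108 + 0.4·36 + 0.05·65 + 0.45·35 + 0.05·22 = 39.9
CE = (39.9)² = 1592.01
Risk premium = EV − CE = 1888.3 − 1592.01 = 296.29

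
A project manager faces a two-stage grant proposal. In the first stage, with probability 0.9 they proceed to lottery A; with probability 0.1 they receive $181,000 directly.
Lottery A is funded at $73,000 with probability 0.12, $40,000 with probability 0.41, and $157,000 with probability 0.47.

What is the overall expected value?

$107,155

EV(A) = 0.12 × 73000 + 0.41 × 40000 + 0.47 × 157000 = 8760 + 16400 + 73790 = 98950
Branch B: 181000 (certain)
Overall = 0.9 × 98950 + 0.1 × 181000 = 89055 + 18100 = 107155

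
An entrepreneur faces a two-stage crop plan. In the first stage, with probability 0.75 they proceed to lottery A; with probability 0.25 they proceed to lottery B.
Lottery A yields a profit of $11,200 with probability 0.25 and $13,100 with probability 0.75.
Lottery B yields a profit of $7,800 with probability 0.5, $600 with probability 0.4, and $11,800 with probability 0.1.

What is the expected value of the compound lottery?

EV(A) = 0.25 × 11200 + 0.75 × 13100 = 2800 + 9825 = 12625
EV(B) = 0.5 × 7800 + 0.4 × 600 + 0.1 × 11800 = 3900 + 240 + 1180 = 5320
Overall = 0.75 × 12625 + 0.25 × 5320 = 9468.75 + 1330 = 10798.75

$10,798.75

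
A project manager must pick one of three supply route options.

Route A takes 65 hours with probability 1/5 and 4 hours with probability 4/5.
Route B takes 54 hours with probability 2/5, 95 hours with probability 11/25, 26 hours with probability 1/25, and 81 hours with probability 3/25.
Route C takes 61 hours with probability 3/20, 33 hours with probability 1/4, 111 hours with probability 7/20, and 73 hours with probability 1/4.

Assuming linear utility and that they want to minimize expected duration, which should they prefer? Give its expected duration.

Route A = 1/5 × 65 + 4/5 × 4 = 13 + 3.2 = 16.2
Route B = 2/5 × 54 + 11/25 × 95 + 1/25 × 26 + 3/25 × 81 = 21.6 + 41.8 + 1.04 + 9.72 = 74.16
Route C = 3/20 × 61 + 1/4 × 33 + 7/20 × 111 + 1/4 × 73 = 9.15 + 8.25 + 38.85 + 18.25 = 74.5

Route A (16.2 hours)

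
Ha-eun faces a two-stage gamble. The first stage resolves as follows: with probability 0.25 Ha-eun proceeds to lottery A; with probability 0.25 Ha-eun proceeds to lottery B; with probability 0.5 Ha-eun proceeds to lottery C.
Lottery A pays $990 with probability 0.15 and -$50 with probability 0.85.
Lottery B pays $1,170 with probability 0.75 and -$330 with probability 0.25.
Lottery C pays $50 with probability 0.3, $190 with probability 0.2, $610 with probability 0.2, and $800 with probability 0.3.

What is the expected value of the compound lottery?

EV(A) = 0.15 × 990 + 0.85 × (-50) = 148.5 − 42.5 = 106
EV(B) = 0.75 × 1170 + 0.25 × (-330) = 877.5 − 82.5 = 795
EV(C) = 0.3 × 50 + 0.2 × 190 + 0.2 × 610 + 0.3 × 800 = 15 + 38 + 122 + 240 = 415
Overall = 0.25 × 106 + 0.25 × 795 + 0.5 × 415 = 26.5 + 198.75 + 207.5 = 432.75

$432.75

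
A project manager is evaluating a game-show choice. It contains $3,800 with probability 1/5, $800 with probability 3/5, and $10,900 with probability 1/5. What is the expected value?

EV = 1/5 × 3800 + 3/5 × 800 + 1/5 × 10900 = 760 + 480 + 2180 = 3420

$3,420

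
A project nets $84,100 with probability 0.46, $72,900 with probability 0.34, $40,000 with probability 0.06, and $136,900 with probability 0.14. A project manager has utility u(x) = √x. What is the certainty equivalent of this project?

E[u] = 0.46·√84100 + 0.34·√72900 + 0.06·√40000 + 0.14·√136900 = 0.46·290 + 0.34·270 + 0.06·200 + 0.14·370 = 289
CE = (289)² = 83521

$83,521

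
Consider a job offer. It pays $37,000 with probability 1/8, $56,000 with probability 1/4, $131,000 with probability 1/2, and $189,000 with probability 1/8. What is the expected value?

EV = 1/8 × 37000 + 1/4 × 56000 + 1/2 × 131000 + 1/8 × 189000 = 4625 + 14000 + 65500 + 23625 = 107750

$107,750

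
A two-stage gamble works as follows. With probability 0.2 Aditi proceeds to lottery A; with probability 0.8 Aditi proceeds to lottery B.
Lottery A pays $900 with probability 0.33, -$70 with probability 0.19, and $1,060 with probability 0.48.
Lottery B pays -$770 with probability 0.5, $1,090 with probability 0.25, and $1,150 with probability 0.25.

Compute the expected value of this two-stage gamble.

$298.50

EV(A) = 0.33 × 900 + 0.19 × (-70) + 0.48 × 1060 = 297 − 13.3 + 508.8 = 792.5
EV(B) = 0.5 × (-770) + 0.25 × 1090 + 0.25 × 1150 = -385 + 272.5 + 287.5 = 175
Overall = 0.2 × 792.5 + 0.8 × 175 = 158.5 + 140 = 298.5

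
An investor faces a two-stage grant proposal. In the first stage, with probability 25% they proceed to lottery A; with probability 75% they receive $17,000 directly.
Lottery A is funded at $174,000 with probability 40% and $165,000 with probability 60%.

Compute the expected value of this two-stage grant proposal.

$54,900

EV(A) = 0.4 × 174000 + 0.6 × 165000 = 69600 + 99000 = 168600
Branch B: 17000 (certain)
Overall = 0.25 × 168600 + 0.75 × 17000 = 42150 + 12750 = 54900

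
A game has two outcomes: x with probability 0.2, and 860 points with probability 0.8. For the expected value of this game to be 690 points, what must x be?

x = 10 points

0.2·x + 0.8·860 = 690
0.2·x = 690 − 688 = 2
x = 2 / 0.2 = 10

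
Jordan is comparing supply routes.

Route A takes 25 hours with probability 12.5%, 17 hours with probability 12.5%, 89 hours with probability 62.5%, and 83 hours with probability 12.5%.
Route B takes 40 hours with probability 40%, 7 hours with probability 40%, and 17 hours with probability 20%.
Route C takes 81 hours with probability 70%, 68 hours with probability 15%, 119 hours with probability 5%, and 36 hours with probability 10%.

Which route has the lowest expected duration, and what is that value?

Route B (22.2 hours)

Route A = 0.125 × 25 + 0.125 × 17 + 0.625 × 89 + 0.125 × 83 = 3.125 + 2.125 + 55.625 + 10.375 = 71.25
Route B = 0.4 × 40 + 0.4 × 7 + 0.2 × 17 = 16 + 2.8 + 3.4 = 22.2
Route C = 0.7 × 81 + 0.15 × 68 + 0.05 × 119 + 0.1 × 36 = 56.7 + 10.2 + 5.95 + 3.6 = 76.45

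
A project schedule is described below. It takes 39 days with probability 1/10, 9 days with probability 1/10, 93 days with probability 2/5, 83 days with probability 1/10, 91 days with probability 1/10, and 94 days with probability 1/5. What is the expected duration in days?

78.2 days

EV = 1/10 × 39 + 1/10 × 9 + 2/5 × 93 + 1/10 × 83 + 1/10 × 91 + 1/5 × 94 = 3.9 + 0.9 + 37.2 + 8.3 + 9.1 + 18.8 = 78.2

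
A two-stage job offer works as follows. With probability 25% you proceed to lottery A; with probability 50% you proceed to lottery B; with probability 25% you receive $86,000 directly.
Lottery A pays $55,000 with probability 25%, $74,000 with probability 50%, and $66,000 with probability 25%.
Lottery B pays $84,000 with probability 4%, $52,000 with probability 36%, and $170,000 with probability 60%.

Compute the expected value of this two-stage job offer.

EV(A) = 0.25 × 55000 + 0.5 × 74000 + 0.25 × 66000 = 13750 + 37000 + 16500 = 67250
EV(B) = 0.04 × 84000 + 0.36 × 52000 + 0.6 × 170000 = 3360 + 18720 + 102000 = 124080
Branch C: 86000 (certain)
Overall = 0.25 × 67250 + 0.5 × 124080 + 0.25 × 86000 = 16812.5 + 62040 + 21500 = 100352.5

$100,352.50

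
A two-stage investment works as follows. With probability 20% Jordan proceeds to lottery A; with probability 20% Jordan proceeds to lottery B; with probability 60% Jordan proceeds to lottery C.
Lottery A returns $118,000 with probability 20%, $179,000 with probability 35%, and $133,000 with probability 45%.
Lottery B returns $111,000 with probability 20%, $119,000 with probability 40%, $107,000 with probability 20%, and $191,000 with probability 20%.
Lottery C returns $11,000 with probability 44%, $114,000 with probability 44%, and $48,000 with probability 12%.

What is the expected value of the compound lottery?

EV(A) = 0.2 × 118000 + 0.35 × 179000 + 0.45 × 133000 = 23600 + 62650 + 59850 = 146100
EV(B) = 0.2 × 111000 + 0.4 × 119000 + 0.2 × 107000 + 0.2 × 191000 = 22200 + 47600 + 21400 + 38200 = 129400
EV(C) = 0.44 × 11000 + 0.44 × 114000 + 0.12 × 48000 = 4840 + 50160 + 5760 = 60760
Overall = 0.2 × 146100 + 0.2 × 129400 + 0.6 × 60760 = 29220 + 25880 + 36456 = 91556

$91,556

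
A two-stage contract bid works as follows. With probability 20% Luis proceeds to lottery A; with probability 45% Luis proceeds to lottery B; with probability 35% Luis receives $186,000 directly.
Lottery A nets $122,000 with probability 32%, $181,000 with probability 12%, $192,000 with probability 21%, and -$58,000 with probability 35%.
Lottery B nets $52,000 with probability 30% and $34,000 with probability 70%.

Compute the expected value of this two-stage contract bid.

EV(A) = 0.32 × 122000 + 0.12 × 181000 + 0.21 × 192000 + 0.35 × (-58000) = 39040 + 21720 + 40320 − 20300 = 80780
EV(B) = 0.3 × 52000 + 0.7 × 34000 = 15600 + 23800 = 39400
Branch C: 186000 (certain)
Overall = 0.2 × 80780 + 0.45 × 39400 + 0.35 × 186000 = 16156 + 17730 + 65100 = 98986

$98,986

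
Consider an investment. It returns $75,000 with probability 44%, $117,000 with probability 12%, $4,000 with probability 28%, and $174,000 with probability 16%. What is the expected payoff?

$76,000

EV = 0.44 × 75000 + 0.12 × 117000 + 0.28 × 4000 + 0.16 × 174000 = 33000 + 14040 + 1120 + 27840 = 76000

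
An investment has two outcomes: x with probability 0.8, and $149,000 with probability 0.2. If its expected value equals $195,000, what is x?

0.8·x + 0.2·149000 = 195000
0.8·x = 195000 − 29800 = 165200
x = 165200 / 0.8 = 206500

x = $206,500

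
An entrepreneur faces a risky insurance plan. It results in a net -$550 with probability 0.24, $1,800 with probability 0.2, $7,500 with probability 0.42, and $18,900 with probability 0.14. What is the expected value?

$6,024

EV = 0.24 × (-550) + 0.2 × 1800 + 0.42 × 7500 + 0.14 × 18900 = -132 + 360 + 3150 + 2646 = 6024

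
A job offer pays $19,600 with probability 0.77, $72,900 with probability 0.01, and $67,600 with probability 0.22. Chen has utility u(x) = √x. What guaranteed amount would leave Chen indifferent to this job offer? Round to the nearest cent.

E[u] = 0.77·√19600 + 0.01·√72900 + 0.22·√67600 = 0.77·140 + 0.01·270 + 0.22·260 = 167.7
CE = (167.7)² = 28123.29

$28,123.29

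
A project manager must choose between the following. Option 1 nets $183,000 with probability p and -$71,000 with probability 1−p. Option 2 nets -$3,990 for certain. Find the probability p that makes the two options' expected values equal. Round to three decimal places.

p = 0.264

p·183000 + (1−p)·(-71000) = -3990
254000p − 71000 = -3990
p = (-3990 + 71000) / 254000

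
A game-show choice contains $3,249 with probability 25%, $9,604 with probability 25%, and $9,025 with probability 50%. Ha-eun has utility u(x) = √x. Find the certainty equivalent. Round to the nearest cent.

$7,439.06

E[u] = 0.25·√3249 + 0.25·√9604 + 0.5·√9025 = 0.25·57 + 0.25·98 + 0.5·95 = 86.25
CE = (86.25)² = 7439.0625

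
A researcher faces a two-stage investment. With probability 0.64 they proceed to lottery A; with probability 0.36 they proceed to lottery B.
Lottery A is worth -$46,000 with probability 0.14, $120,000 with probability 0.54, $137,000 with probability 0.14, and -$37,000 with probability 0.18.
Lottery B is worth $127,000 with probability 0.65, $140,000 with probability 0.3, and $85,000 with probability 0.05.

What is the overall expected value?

$91,731.20

EV(A) = 0.14 × (-46000) + 0.54 × 120000 + 0.14 × 137000 + 0.18 × (-37000) = -6440 + 64800 + 19180 − 6660 = 70880
EV(B) = 0.65 × 127000 + 0.3 × 140000 + 0.05 × 85000 = 82550 + 42000 + 4250 = 128800
Overall = 0.64 × 70880 + 0.36 × 128800 = 45363.2 + 46368 = 91731.2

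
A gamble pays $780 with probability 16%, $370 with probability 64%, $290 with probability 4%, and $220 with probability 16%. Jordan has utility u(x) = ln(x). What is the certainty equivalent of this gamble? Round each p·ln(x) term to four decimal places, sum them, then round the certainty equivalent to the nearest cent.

E[u] = 0.16·ln(780) + 0.64·ln(370) + 0.04·ln(290) + 0.16·ln(220) = 1.0655 + 3.7846 + 0.2268 + 0.8630 = 5.9399
CE = e^5.9399 ≈ 379.90

$379.90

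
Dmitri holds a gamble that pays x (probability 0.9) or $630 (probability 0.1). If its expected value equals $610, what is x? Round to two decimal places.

x = $607.78

0.9·x + 0.1·630 = 610
0.9·x = 610 − 63 = 547
x = 547 / 0.9 = 607.7778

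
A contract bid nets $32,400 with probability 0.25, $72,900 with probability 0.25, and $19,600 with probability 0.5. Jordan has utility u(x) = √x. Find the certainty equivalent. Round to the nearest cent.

E[u] = 0.25·√32400 + 0.25·√72900 + 0.5·√19600 = 0.25·180 + 0.25·270 + 0.5·140 = 182.5
CE = (182.5)² = 33306.25

$33,306.25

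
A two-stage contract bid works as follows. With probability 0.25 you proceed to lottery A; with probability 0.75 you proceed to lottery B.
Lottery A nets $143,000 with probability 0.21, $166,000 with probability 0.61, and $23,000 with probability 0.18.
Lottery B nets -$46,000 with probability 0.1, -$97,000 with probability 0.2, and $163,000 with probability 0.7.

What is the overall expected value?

EV(A) = 0.21 × 143000 + 0.61 × 166000 + 0.18 × 23000 = 30030 + 101260 + 4140 = 135430
EV(B) = 0.1 × (-46000) + 0.2 × (-97000) + 0.7 × 163000 = -4600 − 19400 + 114100 = 90100
Overall = 0.25 × 135430 + 0.75 × 90100 = 33857.5 + 67575 = 101432.5

$101,432.50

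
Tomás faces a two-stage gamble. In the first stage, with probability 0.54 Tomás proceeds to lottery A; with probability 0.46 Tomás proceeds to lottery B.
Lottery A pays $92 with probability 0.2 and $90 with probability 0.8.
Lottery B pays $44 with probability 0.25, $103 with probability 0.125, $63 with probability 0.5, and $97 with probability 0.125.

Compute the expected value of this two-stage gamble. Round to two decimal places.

$79.87

EV(A) = 0.2 × 92 + 0.8 × 90 = 18.4 + 72 = 90.4
EV(B) = 0.25 × 44 + 0.125 × 103 + 0.5 × 63 + 0.125 × 97 = 11 + 12.875 + 31.5 + 12.125 = 67.5
Overall = 0.54 × 90.4 + 0.46 × 67.5 = 48.816 + 31.05 = 79.866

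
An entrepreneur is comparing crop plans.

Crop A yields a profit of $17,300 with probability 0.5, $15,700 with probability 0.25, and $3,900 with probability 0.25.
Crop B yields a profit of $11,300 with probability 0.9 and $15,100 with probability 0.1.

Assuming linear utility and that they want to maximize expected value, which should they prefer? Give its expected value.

Crop A ($13,550)

Crop A = 0.5 × 17300 + 0.25 × 15700 + 0.25 × 3900 = 8650 + 3925 + 975 = 13550
Crop B = 0.9 × 11300 + 0.1 × 15100 = 10170 + 1510 = 11680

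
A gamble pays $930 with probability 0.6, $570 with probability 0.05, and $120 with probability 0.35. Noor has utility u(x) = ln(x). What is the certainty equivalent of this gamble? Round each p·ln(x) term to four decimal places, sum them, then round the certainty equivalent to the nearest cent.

$443.19

E[u] = 0.6·ln(930) + 0.05·ln(570) + 0.35·ln(120) = 4.1011 + 0.3173 + 1.6756 = 6.0940
CE = e^6.0940 ≈ 443.19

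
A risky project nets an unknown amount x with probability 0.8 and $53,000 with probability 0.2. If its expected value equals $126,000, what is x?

x = $144,250

0.8·x + 0.2·53000 = 126000
0.8·x = 126000 − 10600 = 115400
x = 115400 / 0.8 = 144250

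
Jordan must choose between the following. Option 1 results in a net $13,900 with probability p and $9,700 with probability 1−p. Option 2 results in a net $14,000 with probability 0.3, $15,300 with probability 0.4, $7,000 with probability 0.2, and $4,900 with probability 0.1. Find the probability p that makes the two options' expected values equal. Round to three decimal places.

p = 0.598

EV(Option 2) = 0.3 × 14000 + 0.4 × 15300 + 0.2 × 7000 + 0.1 × 4900 = 4200 + 6120 + 1400 + 490 = 12210
p·13900 + (1−p)·9700 = 12210
4200p + 9700 = 12210
p = (12210 − 9700) / 4200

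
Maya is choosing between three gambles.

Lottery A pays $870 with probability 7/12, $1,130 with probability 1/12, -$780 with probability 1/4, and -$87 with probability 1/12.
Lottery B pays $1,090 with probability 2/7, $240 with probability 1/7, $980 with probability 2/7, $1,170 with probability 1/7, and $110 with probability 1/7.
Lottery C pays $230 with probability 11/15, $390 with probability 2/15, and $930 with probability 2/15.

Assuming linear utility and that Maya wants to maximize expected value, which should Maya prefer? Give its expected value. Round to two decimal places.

Lottery B ($808.57)

Lottery A = 7/12 × 870 + 1/12 × 1130 + 1/4 × (-780) + 1/12 × (-87) = 507.5 + 94.1667 − 195 − 7.25 = 399.4167
Lottery B = 2/7 × 1090 + 1/7 × 240 + 2/7 × 980 + 1/7 × 1170 + 1/7 × 110 = 311.4286 + 34.2857 + 280 + 167.1429 + 15.7143 = 808.5714
Lottery C = 11/15 × 230 + 2/15 × 390 + 2/15 × 930 = 168.6667 + 52 + 124 = 344.6667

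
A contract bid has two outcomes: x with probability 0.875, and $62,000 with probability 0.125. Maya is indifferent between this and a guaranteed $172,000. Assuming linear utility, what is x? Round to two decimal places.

x = $187,714.29

0.875·x + 0.125·62000 = 172000
0.875·x = 172000 − 7750 = 164250
x = 164250 / 0.875 = 187714.2857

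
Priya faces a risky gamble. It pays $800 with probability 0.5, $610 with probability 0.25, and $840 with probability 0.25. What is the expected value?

EV = 0.5 × 800 + 0.25 × 610 + 0.25 × 840 = 400 + 152.5 + 210 = 762.5

$762.50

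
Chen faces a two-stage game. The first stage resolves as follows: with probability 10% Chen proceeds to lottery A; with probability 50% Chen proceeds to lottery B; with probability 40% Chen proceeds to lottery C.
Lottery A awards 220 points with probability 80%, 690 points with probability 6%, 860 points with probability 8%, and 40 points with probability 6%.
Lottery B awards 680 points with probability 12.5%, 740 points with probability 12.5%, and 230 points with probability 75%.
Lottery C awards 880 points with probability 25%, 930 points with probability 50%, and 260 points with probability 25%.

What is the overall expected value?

503.86 points

EV(A) = 0.8 × 220 + 0.06 × 690 + 0.08 × 860 + 0.06 × 40 = 176 + 41.4 + 68.8 + 2.4 = 288.6
EV(B) = 0.125 × 680 + 0.125 × 740 + 0.75 × 230 = 85 + 92.5 + 172.5 = 350
EV(C) = 0.25 × 880 + 0.5 × 930 + 0.25 × 260 = 220 + 465 + 65 = 750
Overall = 0.1 × 288.6 + 0.5 × 350 + 0.4 × 750 = 28.86 + 175 + 300 = 503.86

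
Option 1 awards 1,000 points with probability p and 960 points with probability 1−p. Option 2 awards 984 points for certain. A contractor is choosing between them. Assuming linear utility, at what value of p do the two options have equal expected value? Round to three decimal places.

p·1000 + (1−p)·960 = 984
40p + 960 = 984
p = (984 − 960) / 40

p = 0.600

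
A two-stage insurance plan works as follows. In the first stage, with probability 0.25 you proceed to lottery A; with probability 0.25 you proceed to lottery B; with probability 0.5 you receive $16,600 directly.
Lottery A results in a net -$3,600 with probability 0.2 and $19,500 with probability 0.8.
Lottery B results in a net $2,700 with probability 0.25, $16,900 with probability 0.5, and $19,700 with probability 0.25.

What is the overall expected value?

$15,532.50

EV(A) = 0.2 × (-3600) + 0.8 × 19500 = -720 + 15600 = 14880
EV(B) = 0.25 × 2700 + 0.5 × 16900 + 0.25 × 19700 = 675 + 8450 + 4925 = 14050
Branch C: 16600 (certain)
Overall = 0.25 × 14880 + 0.25 × 14050 + 0.5 × 16600 = 3720 + 3512.5 + 8300 = 15532.5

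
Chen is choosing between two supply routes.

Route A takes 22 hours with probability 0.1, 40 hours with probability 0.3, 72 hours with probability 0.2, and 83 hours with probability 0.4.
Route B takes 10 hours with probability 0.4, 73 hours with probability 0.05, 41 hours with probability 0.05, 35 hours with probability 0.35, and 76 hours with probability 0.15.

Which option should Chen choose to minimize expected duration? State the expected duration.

Route A = 0.1 × 22 + 0.3 × 40 + 0.2 × 72 + 0.4 × 83 = 2.2 + 12 + 14.4 + 33.2 = 61.8
Route B = 0.4 × 10 + 0.05 × 73 + 0.05 × 41 + 0.35 × 35 + 0.15 × 76 = 4 + 3.65 + 2.05 + 12.25 + 11.4 = 33.35

Route B (33.35 hours)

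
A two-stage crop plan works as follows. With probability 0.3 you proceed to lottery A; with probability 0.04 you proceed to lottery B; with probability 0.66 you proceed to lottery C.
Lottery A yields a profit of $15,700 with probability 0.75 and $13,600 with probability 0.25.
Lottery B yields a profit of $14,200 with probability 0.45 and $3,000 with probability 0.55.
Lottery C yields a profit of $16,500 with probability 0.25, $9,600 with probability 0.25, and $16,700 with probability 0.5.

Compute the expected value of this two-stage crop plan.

EV(A) = 0.75 × 15700 + 0.25 × 13600 = 11775 + 3400 = 15175
EV(B) = 0.45 × 14200 + 0.55 × 3000 = 6390 + 1650 = 8040
EV(C) = 0.25 × 16500 + 0.25 × 9600 + 0.5 × 16700 = 4125 + 2400 + 8350 = 14875
Overall = 0.3 × 15175 + 0.04 × 8040 + 0.66 × 14875 = 4552.5 + 321.6 + 9817.5 = 14691.6

$14,691.60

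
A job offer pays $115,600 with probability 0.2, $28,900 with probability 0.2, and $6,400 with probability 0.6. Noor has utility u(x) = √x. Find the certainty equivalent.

E[u] = 0.2·√115600 + 0.2·√28900 + 0.6·√6400 = 0.2·340 + 0.2·170 + 0.6·80 = 150
CE = (150)² = 22500

$22,500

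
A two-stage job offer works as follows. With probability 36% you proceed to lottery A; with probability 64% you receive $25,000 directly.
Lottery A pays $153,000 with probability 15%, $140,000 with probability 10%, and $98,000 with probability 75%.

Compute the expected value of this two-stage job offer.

$55,762

EV(A) = 0.15 × 153000 + 0.1 × 140000 + 0.75 × 98000 = 22950 + 14000 + 73500 = 110450
Branch B: 25000 (certain)
Overall = 0.36 × 110450 + 0.64 × 25000 = 39762 + 16000 = 55762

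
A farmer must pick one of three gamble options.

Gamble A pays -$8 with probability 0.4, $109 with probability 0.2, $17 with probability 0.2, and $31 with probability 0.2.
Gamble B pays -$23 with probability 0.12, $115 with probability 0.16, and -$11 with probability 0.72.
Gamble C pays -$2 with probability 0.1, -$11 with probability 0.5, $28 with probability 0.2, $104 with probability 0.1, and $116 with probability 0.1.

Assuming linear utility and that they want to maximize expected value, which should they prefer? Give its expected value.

Gamble A ($28.20)

Gamble A = 0.4 × (-8) + 0.2 × 109 + 0.2 × 17 + 0.2 × 31 = -3.2 + 21.8 + 3.4 + 6.2 = 28.2
Gamble B = 0.12 × (-23) + 0.16 × 115 + 0.72 × (-11) = -2.76 + 18.4 − 7.92 = 7.72
Gamble C = 0.1 × (-2) + 0.5 × (-11) + 0.2 × 28 + 0.1 × 104 + 0.1 × 116 = -0.2 − 5.5 + 5.6 + 10.4 + 11.6 = 21.9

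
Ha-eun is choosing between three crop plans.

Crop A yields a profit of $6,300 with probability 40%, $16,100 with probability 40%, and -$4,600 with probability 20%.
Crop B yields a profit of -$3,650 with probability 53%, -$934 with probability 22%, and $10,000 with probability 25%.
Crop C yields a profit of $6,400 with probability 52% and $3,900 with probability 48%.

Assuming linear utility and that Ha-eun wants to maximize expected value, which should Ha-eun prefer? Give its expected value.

Crop A = 0.4 × 6300 + 0.4 × 16100 + 0.2 × (-4600) = 2520 + 6440 − 920 = 8040
Crop B = 0.53 × (-3650) + 0.22 × (-934) + 0.25 × 10000 = -1934.5 − 205.48 + 2500 = 360.02
Crop C = 0.52 × 6400 + 0.48 × 3900 = 3328 + 1872 = 5200

Crop A ($8,040)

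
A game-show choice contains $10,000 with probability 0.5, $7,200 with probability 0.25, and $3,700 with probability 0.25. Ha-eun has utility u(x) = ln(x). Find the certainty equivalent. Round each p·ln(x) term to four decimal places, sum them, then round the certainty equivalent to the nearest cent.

E[u] = 0.5·ln(10000) + 0.25·ln(7200) + 0.25·ln(3700) = 4.6052 + 2.2205 + 2.0540 = 8.8797
CE = e^8.8797 ≈ 7184.64

$7,184.64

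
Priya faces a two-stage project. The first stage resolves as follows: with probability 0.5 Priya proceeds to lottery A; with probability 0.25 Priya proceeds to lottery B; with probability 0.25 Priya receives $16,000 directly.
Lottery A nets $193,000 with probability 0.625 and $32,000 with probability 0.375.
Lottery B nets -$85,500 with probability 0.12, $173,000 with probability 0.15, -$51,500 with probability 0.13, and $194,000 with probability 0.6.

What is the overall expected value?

$101,661.25

EV(A) = 0.625 × 193000 + 0.375 × 32000 = 120625 + 12000 = 132625
EV(B) = 0.12 × (-85500) + 0.15 × 173000 + 0.13 × (-51500) + 0.6 × 194000 = -10260 + 25950 − 6695 + 116400 = 125395
Branch C: 16000 (certain)
Overall = 0.5 × 132625 + 0.25 × 125395 + 0.25 × 16000 = 66312.5 + 31348.75 + 4000 = 101661.25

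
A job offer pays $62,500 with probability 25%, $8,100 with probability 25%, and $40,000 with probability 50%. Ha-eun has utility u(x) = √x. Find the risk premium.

$3,425

E[u] = 0.25·√62500 + 0.25·√8100 + 0.5·√40000 = 0.25·250 + 0.25·90 + 0.5·200 = 185
CE = (185)² = 34225
Risk premium = EV − CE = 37650 − 34225 = 3425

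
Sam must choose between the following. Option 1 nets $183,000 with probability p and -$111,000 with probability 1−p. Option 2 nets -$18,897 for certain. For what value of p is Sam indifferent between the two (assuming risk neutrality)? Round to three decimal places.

p = 0.313

p·183000 + (1−p)·(-111000) = -18897
294000p − 111000 = -18897
p = (-18897 + 111000) / 294000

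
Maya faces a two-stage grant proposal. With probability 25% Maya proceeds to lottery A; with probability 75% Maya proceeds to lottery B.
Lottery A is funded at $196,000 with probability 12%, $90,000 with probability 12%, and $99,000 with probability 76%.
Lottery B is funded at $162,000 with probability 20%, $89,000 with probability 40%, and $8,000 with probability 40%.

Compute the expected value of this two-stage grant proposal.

$80,790

EV(A) = 0.12 × 196000 + 0.12 × 90000 + 0.76 × 99000 = 23520 + 10800 + 75240 = 109560
EV(B) = 0.2 × 162000 + 0.4 × 89000 + 0.4 × 8000 = 32400 + 35600 + 3200 = 71200
Overall = 0.25 × 109560 + 0.75 × 71200 = 27390 + 53400 = 80790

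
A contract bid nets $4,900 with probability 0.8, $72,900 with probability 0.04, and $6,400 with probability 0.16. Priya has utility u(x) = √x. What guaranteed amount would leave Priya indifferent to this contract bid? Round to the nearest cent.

E[u] = 0.8·√4900 + 0.04·√72900 + 0.16·√6400 = 0.8·70 + 0.04·270 + 0.16·80 = 79.6
CE = (79.6)² = 6336.16

$6,336.16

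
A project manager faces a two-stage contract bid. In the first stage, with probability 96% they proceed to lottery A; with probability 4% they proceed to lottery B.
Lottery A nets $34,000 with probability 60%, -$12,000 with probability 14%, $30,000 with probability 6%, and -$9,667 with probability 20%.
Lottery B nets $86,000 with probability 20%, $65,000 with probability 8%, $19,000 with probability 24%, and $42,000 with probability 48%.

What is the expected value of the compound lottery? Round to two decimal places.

EV(A) = 0.6 × 34000 + 0.14 × (-12000) + 0.06 × 30000 + 0.2 × (-9667) = 20400 − 1680 + 1800 − 1933.4 = 18586.6
EV(B) = 0.2 × 86000 + 0.08 × 65000 + 0.24 × 19000 + 0.48 × 42000 = 17200 + 5200 + 4560 + 20160 = 47120
Overall = 0.96 × 18586.6 + 0.04 × 47120 = 17843.136 + 1884.8 = 19727.936

$19,727.94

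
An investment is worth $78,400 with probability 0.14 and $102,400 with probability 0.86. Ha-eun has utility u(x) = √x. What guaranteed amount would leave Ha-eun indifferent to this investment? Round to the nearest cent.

E[u] = 0.14·√78400 + 0.86·√102400 = 0.14·280 + 0.86·320 = 314.4
CE = (314.4)² = 98847.36

$98,847.36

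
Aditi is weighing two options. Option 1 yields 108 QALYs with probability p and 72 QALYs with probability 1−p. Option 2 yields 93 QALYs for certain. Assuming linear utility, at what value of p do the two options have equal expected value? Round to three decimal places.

p·108 + (1−p)·72 = 93
36p + 72 = 93
p = (93 − 72) / 36

p = 0.583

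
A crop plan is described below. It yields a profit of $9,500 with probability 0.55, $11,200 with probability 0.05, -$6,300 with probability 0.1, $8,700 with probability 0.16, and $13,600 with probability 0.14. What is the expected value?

EV = 0.55 × 9500 + 0.05 × 11200 + 0.1 × (-6300) + 0.16 × 8700 + 0.14 × 13600 = 5225 + 560 − 630 + 1392 + 1904 = 8451

$8,451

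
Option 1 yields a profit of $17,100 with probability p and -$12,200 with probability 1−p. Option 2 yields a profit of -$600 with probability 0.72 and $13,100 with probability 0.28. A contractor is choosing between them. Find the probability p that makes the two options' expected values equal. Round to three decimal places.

EV(Option 2) = 0.72 × (-600) + 0.28 × 13100 = -432 + 3668 = 3236
p·17100 + (1−p)·(-12200) = 3236
29300p − 12200 = 3236
p = (3236 + 12200) / 29300

p = 0.527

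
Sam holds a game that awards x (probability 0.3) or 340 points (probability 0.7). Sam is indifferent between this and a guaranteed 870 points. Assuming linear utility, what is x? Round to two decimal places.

0.3·x + 0.7·340 = 870
0.3·x = 870 − 238 = 632
x = 632 / 0.3 = 2106.6667

x = 2106.67 points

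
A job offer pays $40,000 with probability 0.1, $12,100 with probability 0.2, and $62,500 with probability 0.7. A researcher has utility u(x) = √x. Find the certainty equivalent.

E[u] = 0.1·√40000 + 0.2·√12100 + 0.7·√62500 = 0.1·200 + 0.2·110 + 0.7·250 = 217
CE = (217)² = 47089

$47,089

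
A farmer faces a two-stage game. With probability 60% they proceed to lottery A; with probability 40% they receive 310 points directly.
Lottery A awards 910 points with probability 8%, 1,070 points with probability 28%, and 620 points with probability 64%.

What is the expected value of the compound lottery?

585.52 points

EV(A) = 0.08 × 910 + 0.28 × 1070 + 0.64 × 620 = 72.8 + 299.6 + 396.8 = 769.2
Branch B: 310 (certain)
Overall = 0.6 × 769.2 + 0.4 × 310 = 461.52 + 124 = 585.52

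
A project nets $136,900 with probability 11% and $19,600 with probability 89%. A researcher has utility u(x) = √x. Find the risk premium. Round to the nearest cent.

$5,178.91

E[u] = 0.11·√136900 + 0.89·√19600 = 0.11·370 + 0.89·140 = 165.3
CE = (165.3)² = 27324.09
Risk premium = EV − CE = 32503 − 27324.09 = 5178.91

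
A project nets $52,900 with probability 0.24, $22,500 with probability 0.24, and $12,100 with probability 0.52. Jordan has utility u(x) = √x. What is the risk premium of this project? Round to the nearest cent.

$2,365.44

E[u] = 0.24·√52900 + 0.24·√22500 + 0.52·√12100 = 0.24·230 + 0.24·150 + 0.52·110 = 148.4
CE = (148.4)² = 22022.56
Risk premium = EV − CE = 24388 − 22022.56 = 2365.44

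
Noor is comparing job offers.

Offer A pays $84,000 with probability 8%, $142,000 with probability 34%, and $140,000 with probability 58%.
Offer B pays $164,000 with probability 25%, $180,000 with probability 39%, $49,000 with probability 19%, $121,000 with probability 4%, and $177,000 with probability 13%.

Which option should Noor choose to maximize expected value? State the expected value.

Offer B ($148,360)

Offer A = 0.08 × 84000 + 0.34 × 142000 + 0.58 × 140000 = 6720 + 48280 + 81200 = 136200
Offer B = 0.25 × 164000 + 0.39 × 180000 + 0.19 × 49000 + 0.04 × 121000 + 0.13 × 177000 = 41000 + 70200 + 9310 + 4840 + 23010 = 148360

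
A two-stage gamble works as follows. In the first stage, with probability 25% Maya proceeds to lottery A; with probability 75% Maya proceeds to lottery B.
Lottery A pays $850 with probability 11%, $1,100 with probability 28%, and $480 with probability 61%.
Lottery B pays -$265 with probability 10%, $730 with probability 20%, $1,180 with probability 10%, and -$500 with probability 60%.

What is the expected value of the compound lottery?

$126.70

EV(A) = 0.11 × 850 + 0.28 × 1100 + 0.61 × 480 = 93.5 + 308 + 292.8 = 694.3
EV(B) = 0.1 × (-265) + 0.2 × 730 + 0.1 × 1180 + 0.6 × (-500) = -26.5 + 146 + 118 − 300 = -62.5
Overall = 0.25 × 694.3 + 0.75 × (-62.5) = 173.575 − 46.875 = 126.7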